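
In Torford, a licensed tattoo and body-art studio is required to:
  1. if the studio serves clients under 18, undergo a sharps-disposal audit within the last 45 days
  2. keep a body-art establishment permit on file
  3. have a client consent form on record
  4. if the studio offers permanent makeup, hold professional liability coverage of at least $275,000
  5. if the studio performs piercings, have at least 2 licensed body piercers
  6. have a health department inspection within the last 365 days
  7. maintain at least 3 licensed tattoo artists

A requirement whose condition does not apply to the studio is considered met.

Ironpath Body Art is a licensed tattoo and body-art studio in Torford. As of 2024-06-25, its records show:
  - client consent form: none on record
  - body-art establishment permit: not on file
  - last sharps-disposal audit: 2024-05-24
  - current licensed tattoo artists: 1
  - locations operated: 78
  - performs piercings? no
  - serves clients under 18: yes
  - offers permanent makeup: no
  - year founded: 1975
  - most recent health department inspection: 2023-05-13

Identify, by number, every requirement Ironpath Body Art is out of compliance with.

2, 3, 6, 7

1. condition 'serves clients under 18' holds; sharps-disposal audit 32 days ago vs limit 45 → met
2. body-art establishment permit absent → not met
3. client consent form absent → not met
4. condition 'offers permanent makeup' does not hold → requirement n/a → met
5. condition 'performs piercings' does not hold → requirement n/a → met
6. health department inspection 409 days ago vs limit 365 → not met
7. licensed tattoo artists 1 < 3 → not met
Not met: 2, 3, 6, 7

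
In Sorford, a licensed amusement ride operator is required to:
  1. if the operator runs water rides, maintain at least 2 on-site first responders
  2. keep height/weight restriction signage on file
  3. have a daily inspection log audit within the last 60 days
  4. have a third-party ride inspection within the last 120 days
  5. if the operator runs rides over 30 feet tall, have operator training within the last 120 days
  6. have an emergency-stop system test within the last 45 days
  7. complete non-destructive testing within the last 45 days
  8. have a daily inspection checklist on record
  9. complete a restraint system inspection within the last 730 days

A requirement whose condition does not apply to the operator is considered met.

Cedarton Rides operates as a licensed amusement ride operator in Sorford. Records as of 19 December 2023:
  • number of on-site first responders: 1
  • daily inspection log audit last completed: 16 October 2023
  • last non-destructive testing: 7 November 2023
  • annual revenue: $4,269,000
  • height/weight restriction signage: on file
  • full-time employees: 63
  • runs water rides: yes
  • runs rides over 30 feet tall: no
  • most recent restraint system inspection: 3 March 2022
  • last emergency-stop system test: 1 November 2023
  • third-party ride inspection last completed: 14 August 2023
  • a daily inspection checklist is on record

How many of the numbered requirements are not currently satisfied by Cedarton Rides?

4

1. condition 'runs water rides' holds; on-site first responders 1 < 2 → not met
2. height/weight restriction signage present → met
3. daily inspection log audit 64 days ago vs limit 60 → not met
4. third-party ride inspection 127 days ago vs limit 120 → not met
5. condition 'runs rides over 30 feet tall' does not hold → requirement n/a → met
6. emergency-stop system test 48 days ago vs limit 45 → not met
7. non-destructive testing 42 days ago vs limit 45 → met
8. daily inspection checklist present → met
9. restraint system inspection 656 days ago vs limit 730 → met
Not met: 4 of 9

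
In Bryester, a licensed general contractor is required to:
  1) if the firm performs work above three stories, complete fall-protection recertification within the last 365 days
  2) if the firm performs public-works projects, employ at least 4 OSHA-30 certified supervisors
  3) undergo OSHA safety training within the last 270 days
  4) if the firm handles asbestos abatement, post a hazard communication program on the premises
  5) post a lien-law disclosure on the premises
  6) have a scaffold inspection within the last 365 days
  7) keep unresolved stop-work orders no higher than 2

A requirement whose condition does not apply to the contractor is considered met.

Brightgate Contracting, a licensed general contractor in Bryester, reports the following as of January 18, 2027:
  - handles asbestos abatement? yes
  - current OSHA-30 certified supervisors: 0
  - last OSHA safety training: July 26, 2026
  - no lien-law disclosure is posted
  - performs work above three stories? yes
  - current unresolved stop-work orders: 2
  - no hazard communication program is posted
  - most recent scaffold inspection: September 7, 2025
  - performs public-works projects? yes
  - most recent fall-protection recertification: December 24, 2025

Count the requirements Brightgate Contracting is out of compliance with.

5

1. condition 'performs work above three stories' holds; fall-protection recertification 390 days ago vs limit 365 → not met
2. condition 'performs public-works projects' holds; OSHA-30 certified supervisors 0 < 4 → not met
3. OSHA safety training 176 days ago vs limit 270 → met
4. condition 'handles asbestos abatement' holds; hazard communication program absent → not met
5. lien-law disclosure absent → not met
6. scaffold inspection 498 days ago vs limit 365 → not met
7. unresolved stop-work orders 2 ≤ 2 → met
Not met: 5 of 7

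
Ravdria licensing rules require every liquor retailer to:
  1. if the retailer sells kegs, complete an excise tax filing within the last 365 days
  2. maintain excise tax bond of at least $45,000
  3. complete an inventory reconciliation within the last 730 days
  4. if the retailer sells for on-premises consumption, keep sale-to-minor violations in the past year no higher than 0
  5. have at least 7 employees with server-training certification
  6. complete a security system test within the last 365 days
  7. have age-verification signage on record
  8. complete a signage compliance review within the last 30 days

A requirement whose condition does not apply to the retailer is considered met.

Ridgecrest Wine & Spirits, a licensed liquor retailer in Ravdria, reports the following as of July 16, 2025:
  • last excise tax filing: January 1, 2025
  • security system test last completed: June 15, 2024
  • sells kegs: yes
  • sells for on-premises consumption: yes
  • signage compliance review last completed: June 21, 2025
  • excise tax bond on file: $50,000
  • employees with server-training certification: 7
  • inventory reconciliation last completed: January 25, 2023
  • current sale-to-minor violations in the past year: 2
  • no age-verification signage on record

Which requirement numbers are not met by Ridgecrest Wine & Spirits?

1. condition 'sells kegs' holds; excise tax filing 196 days ago vs limit 365 → met
2. excise tax bond $50,000 ≥ $45,000 → met
3. inventory reconciliation 903 days ago vs limit 730 → not met
4. condition 'sells for on-premises consumption' holds; sale-to-minor violations in the past year 2 > 0 → not met
5. employees with server-training certification 7 ≥ 7 → met
6. security system test 396 days ago vs limit 365 → not met
7. age-verification signage absent → not met
8. signage compliance review 25 days ago vs limit 30 → met
Not met: 3, 4, 6, 7

3, 4, 6, 7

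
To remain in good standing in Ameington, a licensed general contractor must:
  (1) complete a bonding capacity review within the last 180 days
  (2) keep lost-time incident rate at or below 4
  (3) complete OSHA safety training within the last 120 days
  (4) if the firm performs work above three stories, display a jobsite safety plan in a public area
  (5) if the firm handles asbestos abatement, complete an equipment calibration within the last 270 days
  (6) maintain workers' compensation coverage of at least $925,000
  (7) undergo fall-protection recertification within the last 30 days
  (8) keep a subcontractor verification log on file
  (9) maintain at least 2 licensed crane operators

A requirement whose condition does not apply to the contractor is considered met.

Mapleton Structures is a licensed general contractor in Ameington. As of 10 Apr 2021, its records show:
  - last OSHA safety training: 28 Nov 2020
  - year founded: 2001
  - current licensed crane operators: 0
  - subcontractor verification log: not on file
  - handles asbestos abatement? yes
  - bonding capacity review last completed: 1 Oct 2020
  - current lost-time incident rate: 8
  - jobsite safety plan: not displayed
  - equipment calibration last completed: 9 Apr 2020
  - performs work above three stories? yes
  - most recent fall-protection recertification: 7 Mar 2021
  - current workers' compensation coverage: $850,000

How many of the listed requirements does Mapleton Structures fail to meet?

1. bonding capacity review 191 days ago vs limit 180 → not met
2. lost-time incident rate 8 > 4 → not met
3. OSHA safety training 133 days ago vs limit 120 → not met
4. condition 'performs work above three stories' holds; jobsite safety plan absent → not met
5. condition 'handles asbestos abatement' holds; equipment calibration 366 days ago vs limit 270 → not met
6. workers' compensation coverage $850,000 < $925,000 → not met
7. fall-protection recertification 34 days ago vs limit 30 → not met
8. subcontractor verification log absent → not met
9. licensed crane operators 0 < 2 → not met
Not met: 9 of 9

9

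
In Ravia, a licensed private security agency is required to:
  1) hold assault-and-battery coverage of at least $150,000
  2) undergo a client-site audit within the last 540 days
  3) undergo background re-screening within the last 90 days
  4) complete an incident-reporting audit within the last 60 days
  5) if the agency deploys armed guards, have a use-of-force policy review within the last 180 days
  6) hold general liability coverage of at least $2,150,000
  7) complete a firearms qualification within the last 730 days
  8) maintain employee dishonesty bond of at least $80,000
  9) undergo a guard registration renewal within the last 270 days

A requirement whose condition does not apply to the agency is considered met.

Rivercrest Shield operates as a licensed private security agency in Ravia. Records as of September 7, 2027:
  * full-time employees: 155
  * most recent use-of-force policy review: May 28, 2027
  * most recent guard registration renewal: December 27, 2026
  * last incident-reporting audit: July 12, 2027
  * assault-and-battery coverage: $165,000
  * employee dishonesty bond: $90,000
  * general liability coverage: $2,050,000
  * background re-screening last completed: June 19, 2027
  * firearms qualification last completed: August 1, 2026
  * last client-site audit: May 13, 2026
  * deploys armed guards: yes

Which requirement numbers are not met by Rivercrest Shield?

1. assault-and-battery coverage $165,000 ≥ $150,000 → met
2. client-site audit 482 days ago vs limit 540 → met
3. background re-screening 80 days ago vs limit 90 → met
4. incident-reporting audit 57 days ago vs limit 60 → met
5. condition 'deploys armed guards' holds; use-of-force policy review 102 days ago vs limit 180 → met
6. general liability coverage $2,050,000 < $2,150,000 → not met
7. firearms qualification 402 days ago vs limit 730 → met
8. employee dishonesty bond $90,000 ≥ $80,000 → met
9. guard registration renewal 254 days ago vs limit 270 → met
Not met: 6

6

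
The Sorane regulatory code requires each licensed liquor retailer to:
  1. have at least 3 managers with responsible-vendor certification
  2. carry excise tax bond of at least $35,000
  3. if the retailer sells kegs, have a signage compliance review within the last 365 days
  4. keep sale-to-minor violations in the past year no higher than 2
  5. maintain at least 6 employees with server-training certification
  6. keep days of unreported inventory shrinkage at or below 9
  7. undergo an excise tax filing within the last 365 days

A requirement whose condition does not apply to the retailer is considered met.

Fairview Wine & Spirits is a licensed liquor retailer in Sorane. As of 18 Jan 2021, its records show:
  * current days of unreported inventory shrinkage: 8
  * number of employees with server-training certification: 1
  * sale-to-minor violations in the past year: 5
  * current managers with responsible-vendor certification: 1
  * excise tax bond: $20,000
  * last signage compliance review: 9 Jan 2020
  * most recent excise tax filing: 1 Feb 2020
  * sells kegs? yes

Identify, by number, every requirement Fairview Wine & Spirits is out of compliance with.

1. managers with responsible-vendor certification 1 < 3 → not met
2. excise tax bond $20,000 < $35,000 → not met
3. condition 'sells kegs' holds; signage compliance review 375 days ago vs limit 365 → not met
4. sale-to-minor violations in the past year 5 > 2 → not met
5. employees with server-training certification 1 < 6 → not met
6. days of unreported inventory shrinkage 8 ≤ 9 → met
7. excise tax filing 352 days ago vs limit 365 → met
Not met: 1, 2, 3, 4, 5

1, 2, 3, 4, 5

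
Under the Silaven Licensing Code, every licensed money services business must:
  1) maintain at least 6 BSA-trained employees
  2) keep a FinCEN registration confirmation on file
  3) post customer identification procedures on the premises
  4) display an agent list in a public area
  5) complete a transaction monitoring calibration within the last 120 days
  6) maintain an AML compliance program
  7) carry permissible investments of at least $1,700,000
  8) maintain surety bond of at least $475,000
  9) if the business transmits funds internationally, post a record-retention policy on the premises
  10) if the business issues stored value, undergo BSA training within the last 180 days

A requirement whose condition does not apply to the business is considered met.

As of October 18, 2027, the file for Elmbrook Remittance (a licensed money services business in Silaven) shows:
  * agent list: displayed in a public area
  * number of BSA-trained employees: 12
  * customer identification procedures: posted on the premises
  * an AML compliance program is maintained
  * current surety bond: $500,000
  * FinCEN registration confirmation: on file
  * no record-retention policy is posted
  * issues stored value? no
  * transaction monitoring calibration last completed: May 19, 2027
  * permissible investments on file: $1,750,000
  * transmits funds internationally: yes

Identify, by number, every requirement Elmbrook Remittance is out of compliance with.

5, 9

1. BSA-trained employees 12 ≥ 6 → met
2. FinCEN registration confirmation present → met
3. customer identification procedures present → met
4. agent list present → met
5. transaction monitoring calibration 152 days ago vs limit 120 → not met
6. AML compliance program present → met
7. permissible investments $1,750,000 ≥ $1,700,000 → met
8. surety bond $500,000 ≥ $475,000 → met
9. condition 'transmits funds internationally' holds; record-retention policy absent → not met
10. condition 'issues stored value' does not hold → requirement n/a → met
Not met: 5, 9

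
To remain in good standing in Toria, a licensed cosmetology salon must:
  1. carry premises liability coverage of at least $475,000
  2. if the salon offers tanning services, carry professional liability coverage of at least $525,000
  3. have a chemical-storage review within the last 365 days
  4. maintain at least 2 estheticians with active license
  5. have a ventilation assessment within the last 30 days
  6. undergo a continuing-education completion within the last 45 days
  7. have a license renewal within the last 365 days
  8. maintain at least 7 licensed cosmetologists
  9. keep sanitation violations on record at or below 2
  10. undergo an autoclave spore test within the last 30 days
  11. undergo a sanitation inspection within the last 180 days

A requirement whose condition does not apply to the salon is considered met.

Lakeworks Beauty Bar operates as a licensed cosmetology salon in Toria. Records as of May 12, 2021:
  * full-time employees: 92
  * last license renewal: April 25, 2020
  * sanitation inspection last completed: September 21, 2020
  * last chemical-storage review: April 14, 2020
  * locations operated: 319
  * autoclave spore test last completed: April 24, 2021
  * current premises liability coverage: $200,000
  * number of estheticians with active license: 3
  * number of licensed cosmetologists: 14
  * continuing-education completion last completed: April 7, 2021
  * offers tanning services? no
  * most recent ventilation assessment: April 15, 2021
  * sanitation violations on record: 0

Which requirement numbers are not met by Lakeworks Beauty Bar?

1. premises liability coverage $200,000 < $475,000 → not met
2. condition 'offers tanning services' does not hold → requirement n/a → met
3. chemical-storage review 393 days ago vs limit 365 → not met
4. estheticians with active license 3 ≥ 2 → met
5. ventilation assessment 27 days ago vs limit 30 → met
6. continuing-education completion 35 days ago vs limit 45 → met
7. license renewal 382 days ago vs limit 365 → not met
8. licensed cosmetologists 14 ≥ 7 → met
9. sanitation violations on record 0 ≤ 2 → met
10. autoclave spore test 18 days ago vs limit 30 → met
11. sanitation inspection 233 days ago vs limit 180 → not met
Not met: 1, 3, 7, 11

1, 3, 7, 11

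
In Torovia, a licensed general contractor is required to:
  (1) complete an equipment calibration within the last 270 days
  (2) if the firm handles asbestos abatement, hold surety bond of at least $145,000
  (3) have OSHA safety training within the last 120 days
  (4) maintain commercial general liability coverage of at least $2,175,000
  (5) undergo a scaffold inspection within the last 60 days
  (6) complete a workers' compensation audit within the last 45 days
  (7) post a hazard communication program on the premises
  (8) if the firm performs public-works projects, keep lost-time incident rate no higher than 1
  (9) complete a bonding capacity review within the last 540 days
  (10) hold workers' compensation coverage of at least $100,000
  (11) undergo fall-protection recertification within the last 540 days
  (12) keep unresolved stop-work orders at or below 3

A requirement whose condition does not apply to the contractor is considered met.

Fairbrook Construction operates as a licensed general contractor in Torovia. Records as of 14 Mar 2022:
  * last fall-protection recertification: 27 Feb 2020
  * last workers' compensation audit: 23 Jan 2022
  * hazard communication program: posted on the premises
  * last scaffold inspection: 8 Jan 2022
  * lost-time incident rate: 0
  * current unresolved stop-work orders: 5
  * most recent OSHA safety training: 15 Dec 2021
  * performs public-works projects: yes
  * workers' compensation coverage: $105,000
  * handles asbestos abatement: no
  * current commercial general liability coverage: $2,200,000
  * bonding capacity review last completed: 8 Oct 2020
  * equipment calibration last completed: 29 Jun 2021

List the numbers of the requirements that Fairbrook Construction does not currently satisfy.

1. equipment calibration 258 days ago vs limit 270 → met
2. condition 'handles asbestos abatement' does not hold → requirement n/a → met
3. OSHA safety training 89 days ago vs limit 120 → met
4. commercial general liability coverage $2,200,000 ≥ $2,175,000 → met
5. scaffold inspection 65 days ago vs limit 60 → not met
6. workers' compensation audit 50 days ago vs limit 45 → not met
7. hazard communication program present → met
8. condition 'performs public-works projects' holds; lost-time incident rate 0 ≤ 1 → met
9. bonding capacity review 522 days ago vs limit 540 → met
10. workers' compensation coverage $105,000 ≥ $100,000 → met
11. fall-protection recertification 746 days ago vs limit 540 → not met
12. unresolved stop-work orders 5 > 3 → not met
Not met: 5, 6, 11, 12

5, 6, 11, 12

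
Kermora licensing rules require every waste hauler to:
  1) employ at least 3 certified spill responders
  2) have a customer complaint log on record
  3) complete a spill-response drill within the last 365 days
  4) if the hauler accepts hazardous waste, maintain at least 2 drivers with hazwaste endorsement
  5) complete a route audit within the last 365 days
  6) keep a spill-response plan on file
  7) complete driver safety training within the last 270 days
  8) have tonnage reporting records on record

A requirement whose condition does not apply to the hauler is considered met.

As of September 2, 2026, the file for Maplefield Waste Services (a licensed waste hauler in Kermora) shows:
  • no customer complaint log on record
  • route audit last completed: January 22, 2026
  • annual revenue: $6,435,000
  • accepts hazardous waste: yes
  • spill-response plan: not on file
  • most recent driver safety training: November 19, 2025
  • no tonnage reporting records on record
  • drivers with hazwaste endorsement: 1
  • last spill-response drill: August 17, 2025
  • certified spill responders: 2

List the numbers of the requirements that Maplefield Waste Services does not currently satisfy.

1. certified spill responders 2 < 3 → not met
2. customer complaint log absent → not met
3. spill-response drill 381 days ago vs limit 365 → not met
4. condition 'accepts hazardous waste' holds; drivers with hazwaste endorsement 1 < 2 → not met
5. route audit 223 days ago vs limit 365 → met
6. spill-response plan absent → not met
7. driver safety training 287 days ago vs limit 270 → not met
8. tonnage reporting records absent → not met
Not met: 1, 2, 3, 4, 6, 7, 8

1, 2, 3, 4, 6, 7, 8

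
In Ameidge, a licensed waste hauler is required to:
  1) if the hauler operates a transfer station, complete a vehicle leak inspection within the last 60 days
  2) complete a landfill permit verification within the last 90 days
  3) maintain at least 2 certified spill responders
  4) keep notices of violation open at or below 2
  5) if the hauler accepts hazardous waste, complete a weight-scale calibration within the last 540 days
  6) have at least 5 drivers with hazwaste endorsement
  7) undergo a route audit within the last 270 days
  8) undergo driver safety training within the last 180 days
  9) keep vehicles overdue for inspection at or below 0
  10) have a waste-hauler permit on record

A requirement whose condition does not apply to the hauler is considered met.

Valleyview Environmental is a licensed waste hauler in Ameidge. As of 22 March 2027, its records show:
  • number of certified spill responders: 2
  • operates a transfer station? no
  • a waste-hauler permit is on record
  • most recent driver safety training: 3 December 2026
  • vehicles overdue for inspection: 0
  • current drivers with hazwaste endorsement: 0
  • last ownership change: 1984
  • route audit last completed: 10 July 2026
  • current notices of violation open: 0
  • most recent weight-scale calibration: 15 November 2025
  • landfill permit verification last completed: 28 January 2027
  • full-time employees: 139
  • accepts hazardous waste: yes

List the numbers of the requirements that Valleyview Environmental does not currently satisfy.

6

1. condition 'operates a transfer station' does not hold → requirement n/a → met
2. landfill permit verification 53 days ago vs limit 90 → met
3. certified spill responders 2 ≥ 2 → met
4. notices of violation open 0 ≤ 2 → met
5. condition 'accepts hazardous waste' holds; weight-scale calibration 492 days ago vs limit 540 → met
6. drivers with hazwaste endorsement 0 < 5 → not met
7. route audit 255 days ago vs limit 270 → met
8. driver safety training 109 days ago vs limit 180 → met
9. vehicles overdue for inspection 0 ≤ 0 → met
10. waste-hauler permit present → met
Not met: 6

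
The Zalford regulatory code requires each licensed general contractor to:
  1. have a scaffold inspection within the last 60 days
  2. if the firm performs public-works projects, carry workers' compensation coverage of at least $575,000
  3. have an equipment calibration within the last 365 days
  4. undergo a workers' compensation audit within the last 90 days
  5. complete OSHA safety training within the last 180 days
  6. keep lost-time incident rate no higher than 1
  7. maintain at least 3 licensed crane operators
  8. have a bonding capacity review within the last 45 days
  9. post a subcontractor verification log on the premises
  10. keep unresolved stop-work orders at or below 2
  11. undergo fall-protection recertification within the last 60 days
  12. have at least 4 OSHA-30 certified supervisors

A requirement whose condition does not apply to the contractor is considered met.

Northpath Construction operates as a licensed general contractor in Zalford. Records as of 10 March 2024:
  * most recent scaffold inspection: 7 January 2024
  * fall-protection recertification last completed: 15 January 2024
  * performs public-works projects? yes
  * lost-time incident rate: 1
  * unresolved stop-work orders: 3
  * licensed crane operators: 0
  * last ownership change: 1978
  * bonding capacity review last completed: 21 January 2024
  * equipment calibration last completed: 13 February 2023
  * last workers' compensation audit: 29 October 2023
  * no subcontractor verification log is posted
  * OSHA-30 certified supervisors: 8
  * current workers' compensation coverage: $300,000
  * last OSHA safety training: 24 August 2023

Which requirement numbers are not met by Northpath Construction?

1. scaffold inspection 63 days ago vs limit 60 → not met
2. condition 'performs public-works projects' holds; workers' compensation coverage $300,000 < $575,000 → not met
3. equipment calibration 391 days ago vs limit 365 → not met
4. workers' compensation audit 133 days ago vs limit 90 → not met
5. OSHA safety training 199 days ago vs limit 180 → not met
6. lost-time incident rate 1 ≤ 1 → met
7. licensed crane operators 0 < 3 → not met
8. bonding capacity review 49 days ago vs limit 45 → not met
9. subcontractor verification log absent → not met
10. unresolved stop-work orders 3 > 2 → not met
11. fall-protection recertification 55 days ago vs limit 60 → met
12. OSHA-30 certified supervisors 8 ≥ 4 → met
Not met: 1, 2, 3, 4, 5, 7, 8, 9, 10

1, 2, 3, 4, 5, 7, 8, 9, 10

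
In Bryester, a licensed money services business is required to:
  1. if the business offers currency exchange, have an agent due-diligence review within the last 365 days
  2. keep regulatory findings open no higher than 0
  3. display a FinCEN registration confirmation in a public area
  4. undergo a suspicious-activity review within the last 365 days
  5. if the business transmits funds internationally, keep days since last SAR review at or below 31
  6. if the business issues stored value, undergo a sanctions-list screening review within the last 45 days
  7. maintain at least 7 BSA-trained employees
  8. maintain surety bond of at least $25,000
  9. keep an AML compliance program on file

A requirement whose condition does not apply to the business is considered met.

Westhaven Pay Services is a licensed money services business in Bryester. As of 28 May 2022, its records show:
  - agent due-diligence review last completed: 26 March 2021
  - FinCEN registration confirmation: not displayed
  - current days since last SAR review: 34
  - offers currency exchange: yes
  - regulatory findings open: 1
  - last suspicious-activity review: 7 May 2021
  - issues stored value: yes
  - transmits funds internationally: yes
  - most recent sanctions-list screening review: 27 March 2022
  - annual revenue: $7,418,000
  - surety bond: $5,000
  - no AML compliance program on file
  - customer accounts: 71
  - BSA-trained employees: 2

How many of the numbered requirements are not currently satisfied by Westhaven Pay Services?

1. condition 'offers currency exchange' holds; agent due-diligence review 428 days ago vs limit 365 → not met
2. regulatory findings open 1 > 0 → not met
3. FinCEN registration confirmation absent → not met
4. suspicious-activity review 386 days ago vs limit 365 → not met
5. condition 'transmits funds internationally' holds; days since last SAR review 34 > 31 → not met
6. condition 'issues stored value' holds; sanctions-list screening review 62 days ago vs limit 45 → not met
7. BSA-trained employees 2 < 7 → not met
8. surety bond $5,000 < $25,000 → not met
9. AML compliance program absent → not met
Not met: 9 of 9

9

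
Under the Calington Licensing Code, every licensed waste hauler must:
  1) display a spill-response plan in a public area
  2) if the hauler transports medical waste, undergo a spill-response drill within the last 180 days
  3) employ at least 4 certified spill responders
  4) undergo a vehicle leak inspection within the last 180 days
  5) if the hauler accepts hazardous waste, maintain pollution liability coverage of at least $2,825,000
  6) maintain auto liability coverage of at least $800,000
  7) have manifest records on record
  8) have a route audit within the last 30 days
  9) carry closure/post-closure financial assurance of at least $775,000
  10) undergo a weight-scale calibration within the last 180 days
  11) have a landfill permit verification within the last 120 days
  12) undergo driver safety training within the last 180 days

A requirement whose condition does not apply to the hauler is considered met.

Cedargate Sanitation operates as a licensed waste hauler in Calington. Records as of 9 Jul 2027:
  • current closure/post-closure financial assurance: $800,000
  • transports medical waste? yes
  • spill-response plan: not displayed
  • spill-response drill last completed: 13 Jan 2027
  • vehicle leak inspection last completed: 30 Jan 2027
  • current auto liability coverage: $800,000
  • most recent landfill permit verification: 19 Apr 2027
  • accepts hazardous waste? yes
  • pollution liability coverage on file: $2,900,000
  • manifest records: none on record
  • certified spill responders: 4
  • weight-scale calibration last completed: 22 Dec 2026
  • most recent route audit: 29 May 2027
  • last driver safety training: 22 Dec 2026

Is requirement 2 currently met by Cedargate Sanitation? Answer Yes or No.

Yes

2. condition 'transports medical waste' holds; spill-response drill 177 days ago vs limit 180 → met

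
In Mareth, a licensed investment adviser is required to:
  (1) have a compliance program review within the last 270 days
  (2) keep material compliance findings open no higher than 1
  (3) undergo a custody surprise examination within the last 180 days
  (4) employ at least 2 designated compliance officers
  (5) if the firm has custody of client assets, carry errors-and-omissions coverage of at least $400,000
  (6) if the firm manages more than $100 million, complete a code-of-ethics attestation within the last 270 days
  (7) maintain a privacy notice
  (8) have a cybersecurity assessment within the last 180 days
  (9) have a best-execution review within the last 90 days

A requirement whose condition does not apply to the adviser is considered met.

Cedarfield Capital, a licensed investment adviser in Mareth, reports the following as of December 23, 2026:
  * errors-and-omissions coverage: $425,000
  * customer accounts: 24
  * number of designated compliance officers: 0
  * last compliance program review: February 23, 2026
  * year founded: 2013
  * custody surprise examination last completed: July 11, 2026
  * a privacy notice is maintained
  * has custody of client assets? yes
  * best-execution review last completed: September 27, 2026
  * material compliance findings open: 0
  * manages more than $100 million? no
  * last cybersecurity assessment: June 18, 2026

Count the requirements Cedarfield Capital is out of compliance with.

3

1. compliance program review 303 days ago vs limit 270 → not met
2. material compliance findings open 0 ≤ 1 → met
3. custody surprise examination 165 days ago vs limit 180 → met
4. designated compliance officers 0 < 2 → not met
5. condition 'has custody of client assets' holds; errors-and-omissions coverage $425,000 ≥ $400,000 → met
6. condition 'manages more than $100 million' does not hold → requirement n/a → met
7. privacy notice present → met
8. cybersecurity assessment 188 days ago vs limit 180 → not met
9. best-execution review 87 days ago vs limit 90 → met
Not met: 3 of 9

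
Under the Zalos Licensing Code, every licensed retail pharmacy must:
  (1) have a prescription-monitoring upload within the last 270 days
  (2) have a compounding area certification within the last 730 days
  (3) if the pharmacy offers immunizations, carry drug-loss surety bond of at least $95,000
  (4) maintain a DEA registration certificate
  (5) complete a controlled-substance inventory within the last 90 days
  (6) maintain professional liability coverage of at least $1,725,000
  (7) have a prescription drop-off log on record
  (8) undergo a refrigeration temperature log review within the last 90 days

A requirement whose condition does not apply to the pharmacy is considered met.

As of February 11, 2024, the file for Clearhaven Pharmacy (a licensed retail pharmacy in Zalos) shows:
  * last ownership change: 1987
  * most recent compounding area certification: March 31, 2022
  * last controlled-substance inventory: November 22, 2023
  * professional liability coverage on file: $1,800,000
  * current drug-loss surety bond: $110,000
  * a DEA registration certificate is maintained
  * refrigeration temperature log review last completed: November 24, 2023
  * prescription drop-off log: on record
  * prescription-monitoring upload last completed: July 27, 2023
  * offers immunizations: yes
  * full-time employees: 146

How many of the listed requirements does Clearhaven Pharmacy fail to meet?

1. prescription-monitoring upload 199 days ago vs limit 270 → met
2. compounding area certification 682 days ago vs limit 730 → met
3. condition 'offers immunizations' holds; drug-loss surety bond $110,000 ≥ $95,000 → met
4. DEA registration certificate present → met
5. controlled-substance inventory 81 days ago vs limit 90 → met
6. professional liability coverage $1,800,000 ≥ $1,725,000 → met
7. prescription drop-off log present → met
8. refrigeration temperature log review 79 days ago vs limit 90 → met
Not met: 0 of 8

0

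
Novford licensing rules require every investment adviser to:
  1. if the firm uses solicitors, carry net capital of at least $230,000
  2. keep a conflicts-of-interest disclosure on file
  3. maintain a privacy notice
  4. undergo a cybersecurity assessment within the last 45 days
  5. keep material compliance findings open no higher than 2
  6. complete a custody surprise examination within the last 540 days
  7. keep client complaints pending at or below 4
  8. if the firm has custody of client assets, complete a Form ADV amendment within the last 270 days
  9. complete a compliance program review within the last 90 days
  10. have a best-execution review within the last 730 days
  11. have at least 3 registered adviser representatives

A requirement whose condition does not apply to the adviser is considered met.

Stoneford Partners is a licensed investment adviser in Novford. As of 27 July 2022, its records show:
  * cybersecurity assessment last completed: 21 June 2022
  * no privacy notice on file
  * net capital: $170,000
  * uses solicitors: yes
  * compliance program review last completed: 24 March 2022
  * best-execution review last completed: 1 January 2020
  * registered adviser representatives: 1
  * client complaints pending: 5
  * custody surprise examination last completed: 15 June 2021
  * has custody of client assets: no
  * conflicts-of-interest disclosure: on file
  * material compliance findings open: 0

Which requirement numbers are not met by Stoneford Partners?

1, 3, 7, 9, 10, 11

1. condition 'uses solicitors' holds; net capital $170,000 < $230,000 → not met
2. conflicts-of-interest disclosure present → met
3. privacy notice absent → not met
4. cybersecurity assessment 36 days ago vs limit 45 → met
5. material compliance findings open 0 ≤ 2 → met
6. custody surprise examination 407 days ago vs limit 540 → met
7. client complaints pending 5 > 4 → not met
8. condition 'has custody of client assets' does not hold → requirement n/a → met
9. compliance program review 125 days ago vs limit 90 → not met
10. best-execution review 938 days ago vs limit 730 → not met
11. registered adviser representatives 1 < 3 → not met
Not met: 1, 3, 7, 9, 10, 11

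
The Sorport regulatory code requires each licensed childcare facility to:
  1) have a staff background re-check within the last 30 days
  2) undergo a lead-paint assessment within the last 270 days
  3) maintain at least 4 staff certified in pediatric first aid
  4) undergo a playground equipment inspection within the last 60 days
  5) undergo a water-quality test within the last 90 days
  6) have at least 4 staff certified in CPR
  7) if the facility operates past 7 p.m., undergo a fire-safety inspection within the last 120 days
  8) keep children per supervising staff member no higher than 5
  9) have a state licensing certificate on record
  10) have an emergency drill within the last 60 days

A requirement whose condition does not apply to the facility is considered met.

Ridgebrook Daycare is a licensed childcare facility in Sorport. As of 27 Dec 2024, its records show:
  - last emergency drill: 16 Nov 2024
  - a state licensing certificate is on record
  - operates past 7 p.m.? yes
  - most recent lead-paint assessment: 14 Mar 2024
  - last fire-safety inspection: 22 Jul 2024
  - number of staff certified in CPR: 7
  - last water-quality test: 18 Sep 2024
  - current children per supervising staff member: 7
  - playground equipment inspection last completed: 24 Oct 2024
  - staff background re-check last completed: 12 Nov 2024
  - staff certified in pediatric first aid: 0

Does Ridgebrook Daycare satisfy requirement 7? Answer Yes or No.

No

7. condition 'operates past 7 p.m.' holds; fire-safety inspection 158 days ago vs limit 120 → not met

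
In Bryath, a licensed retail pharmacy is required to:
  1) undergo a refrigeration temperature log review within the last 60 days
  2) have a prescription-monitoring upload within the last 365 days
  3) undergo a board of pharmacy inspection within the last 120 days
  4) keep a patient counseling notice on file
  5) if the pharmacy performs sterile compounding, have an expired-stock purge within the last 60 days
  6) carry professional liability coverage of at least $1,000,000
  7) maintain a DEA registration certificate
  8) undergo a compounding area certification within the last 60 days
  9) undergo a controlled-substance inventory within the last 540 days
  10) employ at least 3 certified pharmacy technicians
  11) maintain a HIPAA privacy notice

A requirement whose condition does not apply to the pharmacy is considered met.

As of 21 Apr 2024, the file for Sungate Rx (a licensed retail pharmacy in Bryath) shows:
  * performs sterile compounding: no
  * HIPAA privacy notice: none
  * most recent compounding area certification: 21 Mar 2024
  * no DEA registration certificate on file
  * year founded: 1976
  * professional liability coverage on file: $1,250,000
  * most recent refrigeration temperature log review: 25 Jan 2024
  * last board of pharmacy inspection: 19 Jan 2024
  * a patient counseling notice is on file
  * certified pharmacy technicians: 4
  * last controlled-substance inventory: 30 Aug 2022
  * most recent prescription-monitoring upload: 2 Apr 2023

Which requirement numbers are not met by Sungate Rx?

1, 2, 7, 9, 11

1. refrigeration temperature log review 87 days ago vs limit 60 → not met
2. prescription-monitoring upload 385 days ago vs limit 365 → not met
3. board of pharmacy inspection 93 days ago vs limit 120 → met
4. patient counseling notice present → met
5. condition 'performs sterile compounding' does not hold → requirement n/a → met
6. professional liability coverage $1,250,000 ≥ $1,000,000 → met
7. DEA registration certificate absent → not met
8. compounding area certification 31 days ago vs limit 60 → met
9. controlled-substance inventory 600 days ago vs limit 540 → not met
10. certified pharmacy technicians 4 ≥ 3 → met
11. HIPAA privacy notice absent → not met
Not met: 1, 2, 7, 9, 11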